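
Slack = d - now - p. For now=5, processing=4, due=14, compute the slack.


Slack = due - current_time - processing
= 14 - 5 - 4
= 5


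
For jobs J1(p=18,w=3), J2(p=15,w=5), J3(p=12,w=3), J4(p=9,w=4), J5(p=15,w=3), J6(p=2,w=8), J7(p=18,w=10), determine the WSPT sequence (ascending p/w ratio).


WSPT (Smith's rule): sort by p/w ascending
  J6: p/w = 2/8 = 0.250
  J7: p/w = 18/10 = 1.800
  J4: p/w = 9/4 = 2.250
  J2: p/w = 15/5 = 3.000
  J3: p/w = 12/3 = 4.000
  J5: p/w = 15/3 = 5.000
  J1: p/w = 18/3 = 6.000
Order: J6 → J7 → J4 → J2 → J3 → J5 → J1


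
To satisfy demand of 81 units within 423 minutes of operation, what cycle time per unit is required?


Cycle time = available time / demand
= 423 / 81
= 5.22 min/unit


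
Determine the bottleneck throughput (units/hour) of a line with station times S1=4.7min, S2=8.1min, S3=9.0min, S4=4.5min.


Bottleneck = longest station time
Station times: [4.7, 8.1, 9.0, 4.5]
Max = 9.0 min
Rate = 60 / 9.0
= 6.67 units/hour (bottleneck: 9.0min)


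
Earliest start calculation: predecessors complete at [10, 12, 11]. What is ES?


ES = max of all predecessor completion times
Predecessors: [10, 12, 11]
ES = max(10, 12, 11)
= 12


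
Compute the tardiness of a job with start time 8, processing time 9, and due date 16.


Completion = start + processing = 8 + 9 = 17
Tardiness = max(0, C - d) = max(0, 17 - 16)
= max(0, 1)
= 1


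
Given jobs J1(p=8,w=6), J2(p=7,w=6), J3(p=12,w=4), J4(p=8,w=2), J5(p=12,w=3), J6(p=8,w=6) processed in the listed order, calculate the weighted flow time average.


Completion times:
  J1: C=8, w×C=6×8=48
  J2: C=15, w×C=6×15=90
  J3: C=27, w×C=4×27=108
  J4: C=35, w×C=2×35=70
  J5: C=47, w×C=3×47=141
  J6: C=55, w×C=6×55=330
Sum w×C = 787
Sum w = 27
Weighted avg = 787/27
= 29.15


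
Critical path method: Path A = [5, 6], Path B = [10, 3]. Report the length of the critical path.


Path A: 5 + 6 = 11
Path B: 10 + 3 = 13
Critical path = longest = max(11, 13)
= 13 (Path B)


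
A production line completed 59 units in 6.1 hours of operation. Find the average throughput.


Throughput = units / time
= 59 / 6.1
= 9.7 units/hour


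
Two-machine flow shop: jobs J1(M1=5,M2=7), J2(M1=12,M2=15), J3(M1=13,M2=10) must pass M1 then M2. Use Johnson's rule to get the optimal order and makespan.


Johnson's rule:
Group 1 (M1≤M2, sort by M1): ['J1', 'J2']
Group 2 (M1>M2, sort desc M2): ['J3']
Sequence: J1 → J2 → J3
Makespan calculation:
  J1: M1 done=5, M2 done=12
  J2: M1 done=17, M2 done=32
  J3: M1 done=30, M2 done=42
= Sequence: J1 → J2 → J3, Makespan: 42


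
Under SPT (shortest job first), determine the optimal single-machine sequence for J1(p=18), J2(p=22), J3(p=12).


SPT: sort by shortest processing time
  J3: p=12
  J1: p=18
  J2: p=22
Order: J3 → J1 → J2


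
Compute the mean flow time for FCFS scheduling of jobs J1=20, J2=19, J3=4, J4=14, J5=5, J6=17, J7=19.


Completion times:
  J1: completes at 20
  J2: completes at 39
  J3: completes at 43
  J4: completes at 57
  J5: completes at 62
  J6: completes at 79
  J7: completes at 98
Sum = 398
Average = 398/7
= 56.86


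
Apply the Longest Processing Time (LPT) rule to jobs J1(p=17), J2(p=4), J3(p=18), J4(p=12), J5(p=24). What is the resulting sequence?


LPT: sort by longest processing time first
  J5: p=24
  J3: p=18
  J1: p=17
  J4: p=12
  J2: p=4
Order: J5 → J3 → J1 → J4 → J2


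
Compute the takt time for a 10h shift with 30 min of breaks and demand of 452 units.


Available = 10×60 - 30 = 570 min
Takt time = 570 / 452
= 1.26 min/unit


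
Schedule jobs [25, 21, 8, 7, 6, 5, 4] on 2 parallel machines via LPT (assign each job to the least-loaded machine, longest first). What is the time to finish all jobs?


Jobs (LPT sorted): [25, 21, 8, 7, 6, 5, 4]
Machines: 2
  J=25 → Machine 1 (load: 0+25=25)
  J=21 → Machine 2 (load: 0+21=21)
  J=8 → Machine 2 (load: 21+8=29)
  J=7 → Machine 1 (load: 25+7=32)
  J=6 → Machine 2 (load: 29+6=35)
  J=5 → Machine 1 (load: 32+5=37)
  J=4 → Machine 2 (load: 35+4=39)
Machine loads: [37, 39]
Makespan = max = 39 time units


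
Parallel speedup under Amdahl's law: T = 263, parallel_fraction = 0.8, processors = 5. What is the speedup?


Amdahl's law: T_p = T × ((1-p) + p/N)
= 263 × ((1-0.8) + 0.8/5)
= 263 × (0.20 + 0.1600)
= 263 × 0.3600
= 94.68
Speedup = 263/94.68
= 2.78×


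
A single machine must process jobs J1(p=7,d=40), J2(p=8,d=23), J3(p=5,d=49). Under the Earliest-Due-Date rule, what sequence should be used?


EDD: sort by earliest due date
  J2: d=23, p=8
  J1: d=40, p=7
  J3: d=49, p=5
Order: J2 → J1 → J3


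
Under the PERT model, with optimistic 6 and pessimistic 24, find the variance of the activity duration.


σ² = ((p - o) / 6)² = (p - o)² / 36
= (24 - 6)² / 36
= 18² / 36
= 324 / 36
= 9.0000


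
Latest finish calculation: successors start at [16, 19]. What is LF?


LF = min of all successor start times
Successors start at: [16, 19]
LF = min(16, 19)
= 16


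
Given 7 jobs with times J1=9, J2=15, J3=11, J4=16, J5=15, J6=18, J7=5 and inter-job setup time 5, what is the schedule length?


Makespan = Σ processing + (n-1) × setup
= (9 + 15 + 11 + 16 + 15 + 18 + 5) + (7-1)×5
= 89 + 30
= 119 time units


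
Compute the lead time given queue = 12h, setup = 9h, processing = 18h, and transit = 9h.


Lead time = queue + setup + processing + transit
= 12 + 9 + 18 + 9
= 48 hours


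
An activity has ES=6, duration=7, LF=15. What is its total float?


EF = ES + duration = 6 + 7 = 13
LS = LF - duration = 15 - 7 = 8
Total Float = LF - EF = 15 - 13
(or LS - ES = 8 - 6)
= 2


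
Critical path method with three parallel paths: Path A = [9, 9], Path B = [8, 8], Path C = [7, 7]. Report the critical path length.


Path A: 9 + 9 = 18
Path B: 8 + 8 = 16
Path C: 7 + 7 = 14
Critical path = longest = max(18, 16, 14)
= 18 (Path A)


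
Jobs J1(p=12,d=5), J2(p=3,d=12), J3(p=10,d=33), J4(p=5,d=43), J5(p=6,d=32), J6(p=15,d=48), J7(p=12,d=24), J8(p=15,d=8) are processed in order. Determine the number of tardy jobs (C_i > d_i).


Completion vs due date:
  J1: C=12, d=5 → TARDY
  J2: C=15, d=12 → TARDY
  J3: C=25, d=33 → on time
  J4: C=30, d=43 → on time
  J5: C=36, d=32 → TARDY
  J6: C=51, d=48 → TARDY
  J7: C=63, d=24 → TARDY
  J8: C=78, d=8 → TARDY
Tardy jobs: J1, J2, J5, J6, J7, J8
Count = 6


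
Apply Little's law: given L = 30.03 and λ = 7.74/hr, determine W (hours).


Little's law: L = λW → W = L / λ
= 30.03 / 7.74
= 3.88 hours


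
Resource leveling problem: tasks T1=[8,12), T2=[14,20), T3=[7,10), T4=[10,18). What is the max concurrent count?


Check each time point for overlaps:
  t=8: 2 tasks active (T1, T3)
Max concurrent = 2


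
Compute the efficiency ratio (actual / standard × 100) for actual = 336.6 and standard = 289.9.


Efficiency = (actual / standard) × 100
= (336.6 / 289.9) × 100
= 116.1%


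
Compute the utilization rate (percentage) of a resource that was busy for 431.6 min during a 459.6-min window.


Utilization = busy / total × 100
= 431.6 / 459.6 × 100
= 93.9%


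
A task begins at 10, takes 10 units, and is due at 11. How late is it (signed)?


Completion = 10 + 10 = 20
Lateness = C - d = 20 - 11
= 9


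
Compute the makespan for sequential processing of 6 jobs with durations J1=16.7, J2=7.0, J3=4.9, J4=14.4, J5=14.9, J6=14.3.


Sequential makespan: sum all processing times
= 16.7 + 7.0 + 4.9 + 14.4 + 14.9 + 14.3
= 72.2 time units


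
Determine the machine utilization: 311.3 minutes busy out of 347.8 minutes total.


Utilization = busy / total × 100
= 311.3 / 347.8 × 100
= 89.5%


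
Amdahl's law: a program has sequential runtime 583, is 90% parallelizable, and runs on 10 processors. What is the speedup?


Amdahl's law: T_p = T × ((1-p) + p/N)
= 583 × ((1-0.9) + 0.9/10)
= 583 × (0.10 + 0.0900)
= 583 × 0.1900
= 110.77
Speedup = 583/110.77
= 5.26×


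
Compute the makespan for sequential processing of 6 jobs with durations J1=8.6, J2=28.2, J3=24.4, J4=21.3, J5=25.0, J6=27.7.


Sequential makespan: sum all processing times
= 8.6 + 28.2 + 24.4 + 21.3 + 25.0 + 27.7
= 135.2 time units


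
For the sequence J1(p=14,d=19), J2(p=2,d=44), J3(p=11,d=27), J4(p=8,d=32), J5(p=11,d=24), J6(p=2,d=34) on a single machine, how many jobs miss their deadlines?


Completion vs due date:
  J1: C=14, d=19 → on time
  J2: C=16, d=44 → on time
  J3: C=27, d=27 → on time
  J4: C=35, d=32 → TARDY
  J5: C=46, d=24 → TARDY
  J6: C=48, d=34 → TARDY
Tardy jobs: J4, J5, J6
Count = 3


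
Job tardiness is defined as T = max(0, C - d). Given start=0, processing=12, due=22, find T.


Completion = start + processing = 0 + 12 = 12
Tardiness = max(0, C - d) = max(0, 12 - 22)
= max(0, -10)
= 0


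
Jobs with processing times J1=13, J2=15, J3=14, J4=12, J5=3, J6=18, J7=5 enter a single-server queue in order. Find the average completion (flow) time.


Completion times:
  J1: completes at 13
  J2: completes at 28
  J3: completes at 42
  J4: completes at 54
  J5: completes at 57
  J6: completes at 75
  J7: completes at 80
Sum = 349
Average = 349/7
= 49.86


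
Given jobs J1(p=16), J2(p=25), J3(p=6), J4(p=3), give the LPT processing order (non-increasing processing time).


LPT: sort by longest processing time first
  J2: p=25
  J1: p=16
  J3: p=6
  J4: p=3
Order: J2 → J1 → J3 → J4


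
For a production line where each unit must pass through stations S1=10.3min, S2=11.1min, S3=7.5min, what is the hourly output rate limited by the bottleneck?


Bottleneck = longest station time
Station times: [10.3, 11.1, 7.5]
Max = 11.1 min
Rate = 60 / 11.1
= 5.41 units/hour (bottleneck: 11.1min)


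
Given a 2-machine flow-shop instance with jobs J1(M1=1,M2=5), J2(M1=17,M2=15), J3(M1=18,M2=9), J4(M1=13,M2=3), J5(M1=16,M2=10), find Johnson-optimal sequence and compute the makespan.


Johnson's rule:
Group 1 (M1≤M2, sort by M1): ['J1']
Group 2 (M1>M2, sort desc M2): ['J2', 'J5', 'J3', 'J4']
Sequence: J1 → J2 → J5 → J3 → J4
Makespan calculation:
  J1: M1 done=1, M2 done=6
  J2: M1 done=18, M2 done=33
  J5: M1 done=34, M2 done=44
  J3: M1 done=52, M2 done=61
  J4: M1 done=65, M2 done=68
= Sequence: J1 → J2 → J5 → J3 → J4, Makespan: 68


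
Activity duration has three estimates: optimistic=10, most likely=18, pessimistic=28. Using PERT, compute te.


te = (o + 4m + p) / 6
= (10 + 4×18 + 28) / 6
= (10 + 72 + 28) / 6
= 110 / 6
= 18.33


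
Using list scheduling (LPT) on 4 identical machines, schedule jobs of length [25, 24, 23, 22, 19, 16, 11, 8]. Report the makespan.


Jobs (LPT sorted): [25, 24, 23, 22, 19, 16, 11, 8]
Machines: 4
  J=25 → Machine 1 (load: 0+25=25)
  J=24 → Machine 2 (load: 0+24=24)
  J=23 → Machine 3 (load: 0+23=23)
  J=22 → Machine 4 (load: 0+22=22)
  J=19 → Machine 4 (load: 22+19=41)
  J=16 → Machine 3 (load: 23+16=39)
  J=11 → Machine 2 (load: 24+11=35)
  J=8 → Machine 1 (load: 25+8=33)
Machine loads: [33, 35, 39, 41]
Makespan = max = 41 time units


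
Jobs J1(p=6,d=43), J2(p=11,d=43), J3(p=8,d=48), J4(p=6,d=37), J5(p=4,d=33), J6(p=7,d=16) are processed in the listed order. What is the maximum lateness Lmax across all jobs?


Lateness per job (L = C - d):
  J1: C=6, d=43, L=-37
  J2: C=17, d=43, L=-26
  J3: C=25, d=48, L=-23
  J4: C=31, d=37, L=-6
  J5: C=35, d=33, L=2
  J6: C=42, d=16, L=26
Lmax = max(-37, -26, -23, -6, 2, 26)
= 26


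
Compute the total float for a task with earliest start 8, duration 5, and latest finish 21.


EF = ES + duration = 8 + 5 = 13
LS = LF - duration = 21 - 5 = 16
Total Float = LF - EF = 21 - 13
(or LS - ES = 16 - 8)
= 8


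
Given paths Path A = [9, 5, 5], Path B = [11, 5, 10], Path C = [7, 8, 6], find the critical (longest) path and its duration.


Path A: 9 + 5 + 5 = 19
Path B: 11 + 5 + 10 = 26
Path C: 7 + 8 + 6 = 21
Critical path = longest = max(19, 26, 21)
= 26 (Path B)


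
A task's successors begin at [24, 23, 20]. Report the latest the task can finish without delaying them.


LF = min of all successor start times
Successors start at: [24, 23, 20]
LF = min(24, 23, 20)
= 20


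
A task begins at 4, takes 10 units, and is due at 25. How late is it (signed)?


Completion = 4 + 10 = 14
Lateness = C - d = 14 - 25
= -11


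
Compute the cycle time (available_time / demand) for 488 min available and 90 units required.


Cycle time = available time / demand
= 488 / 90
= 5.42 min/unit


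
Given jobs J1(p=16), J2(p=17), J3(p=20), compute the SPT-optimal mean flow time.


SPT order: J1 → J2 → J3
Completion times:
  J1: C=16
  J2: C=33
  J3: C=53
Sum = 102, n = 3
Mean flow = 102/3
= 34.00


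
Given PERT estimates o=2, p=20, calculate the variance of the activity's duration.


σ² = ((p - o) / 6)² = (p - o)² / 36
= (20 - 2)² / 36
= 18² / 36
= 324 / 36
= 9.0000


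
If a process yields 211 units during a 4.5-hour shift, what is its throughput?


Throughput = units / time
= 211 / 4.5
= 46.9 units/hour


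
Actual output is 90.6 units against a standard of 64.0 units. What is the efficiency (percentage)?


Efficiency = (actual / standard) × 100
= (90.6 / 64.0) × 100
= 141.6%


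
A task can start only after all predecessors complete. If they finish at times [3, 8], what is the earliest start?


ES = max of all predecessor completion times
Predecessors: [3, 8]
ES = max(3, 8)
= 8


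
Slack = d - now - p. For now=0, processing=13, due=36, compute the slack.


Slack = due - current_time - processing
= 36 - 0 - 13
= 23


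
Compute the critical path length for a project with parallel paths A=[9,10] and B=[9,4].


Path A: 9 + 10 = 19
Path B: 9 + 4 = 13
Critical path = longest = max(19, 13)
= 19 (Path A)


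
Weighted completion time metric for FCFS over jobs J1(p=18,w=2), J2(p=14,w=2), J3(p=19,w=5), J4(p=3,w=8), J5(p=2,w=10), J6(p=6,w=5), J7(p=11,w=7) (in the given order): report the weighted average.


Completion times:
  J1: C=18, w×C=2×18=36
  J2: C=32, w×C=2×32=64
  J3: C=51, w×C=5×51=255
  J4: C=54, w×C=8×54=432
  J5: C=56, w×C=10×56=560
  J6: C=62, w×C=5×62=310
  J7: C=73, w×C=7×73=511
Sum w×C = 2168
Sum w = 39
Weighted avg = 2168/39
= 55.59


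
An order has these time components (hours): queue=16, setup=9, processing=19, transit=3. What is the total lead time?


Lead time = queue + setup + processing + transit
= 16 + 9 + 19 + 3
= 47 hours


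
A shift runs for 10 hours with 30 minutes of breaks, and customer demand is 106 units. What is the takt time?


Available = 10×60 - 30 = 570 min
Takt time = 570 / 106
= 5.38 min/unit


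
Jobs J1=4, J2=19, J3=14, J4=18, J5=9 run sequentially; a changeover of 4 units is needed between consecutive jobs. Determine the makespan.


Makespan = Σ processing + (n-1) × setup
= (4 + 19 + 14 + 18 + 9) + (5-1)×4
= 64 + 16
= 80 time units


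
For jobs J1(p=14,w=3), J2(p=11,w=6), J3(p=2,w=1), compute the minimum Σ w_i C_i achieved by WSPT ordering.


WSPT order (by p/w): J2 → J3 → J1
  J2: C=11, w·C=6×11=66
  J3: C=13, w·C=1×13=13
  J1: C=27, w·C=3×27=81
Σ w·C = 160
= 160


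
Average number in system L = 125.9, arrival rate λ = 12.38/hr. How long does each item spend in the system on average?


Little's law: L = λW → W = L / λ
= 125.9 / 12.38
= 10.17 hours


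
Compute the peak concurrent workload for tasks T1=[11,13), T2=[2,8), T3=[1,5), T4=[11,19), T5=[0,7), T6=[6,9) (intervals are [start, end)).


Check each time point for overlaps:
  t=2: 3 tasks active (T2, T3, T5)
Max concurrent = 3


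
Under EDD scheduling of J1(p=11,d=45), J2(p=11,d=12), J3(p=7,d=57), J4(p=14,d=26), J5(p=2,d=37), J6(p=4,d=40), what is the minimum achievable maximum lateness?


EDD order: J2 → J4 → J5 → J6 → J1 → J3
Completion and lateness:
  J2: C=11, d=12, L=11-12=-1
  J4: C=25, d=26, L=25-26=-1
  J5: C=27, d=37, L=27-37=-10
  J6: C=31, d=40, L=31-40=-9
  J1: C=42, d=45, L=42-45=-3
  J3: C=49, d=57, L=49-57=-8
Lmax = max(-1, -1, -10, -9, -3, -8)
= -1


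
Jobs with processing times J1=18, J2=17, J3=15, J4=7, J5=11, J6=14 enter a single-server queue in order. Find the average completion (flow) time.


Completion times:
  J1: completes at 18
  J2: completes at 35
  J3: completes at 50
  J4: completes at 57
  J5: completes at 68
  J6: completes at 82
Sum = 310
Average = 310/6
= 51.67


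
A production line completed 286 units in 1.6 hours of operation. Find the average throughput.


Throughput = units / time
= 286 / 1.6
= 178.8 units/hour


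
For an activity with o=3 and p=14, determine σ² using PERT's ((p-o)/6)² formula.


σ² = ((p - o) / 6)² = (p - o)² / 36
= (14 - 3)² / 36
= 11² / 36
= 121 / 36
= 3.3611


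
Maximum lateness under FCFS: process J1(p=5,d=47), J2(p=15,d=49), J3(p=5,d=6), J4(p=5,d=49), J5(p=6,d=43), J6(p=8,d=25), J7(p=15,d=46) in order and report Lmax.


Lateness per job (L = C - d):
  J1: C=5, d=47, L=-42
  J2: C=20, d=49, L=-29
  J3: C=25, d=6, L=19
  J4: C=30, d=49, L=-19
  J5: C=36, d=43, L=-7
  J6: C=44, d=25, L=19
  J7: C=59, d=46, L=13
Lmax = max(-42, -29, 19, -19, -7, 19, 13)
= 19


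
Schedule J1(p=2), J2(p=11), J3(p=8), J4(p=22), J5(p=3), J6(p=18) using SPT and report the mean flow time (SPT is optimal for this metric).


SPT order: J1 → J5 → J3 → J2 → J6 → J4
Completion times:
  J1: C=2
  J5: C=5
  J3: C=13
  J2: C=24
  J6: C=42
  J4: C=64
Sum = 150, n = 6
Mean flow = 150/6
= 25.00


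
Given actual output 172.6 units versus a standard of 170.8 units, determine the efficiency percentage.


Efficiency = (actual / standard) × 100
= (172.6 / 170.8) × 100
= 101.1%


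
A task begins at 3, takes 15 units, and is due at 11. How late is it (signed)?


Completion = 3 + 15 = 18
Lateness = C - d = 18 - 11
= 7


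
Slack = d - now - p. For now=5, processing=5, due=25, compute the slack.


Slack = due - current_time - processing
= 25 - 5 - 5
= 15


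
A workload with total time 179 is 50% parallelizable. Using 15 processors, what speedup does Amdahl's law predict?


Amdahl's law: T_p = T × ((1-p) + p/N)
= 179 × ((1-0.5) + 0.5/15)
= 179 × (0.50 + 0.0333)
= 179 × 0.5333
= 95.47
Speedup = 179/95.47
= 1.88×


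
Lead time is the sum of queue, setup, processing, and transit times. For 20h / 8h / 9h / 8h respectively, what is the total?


Lead time = queue + setup + processing + transit
= 20 + 8 + 9 + 8
= 45 hours


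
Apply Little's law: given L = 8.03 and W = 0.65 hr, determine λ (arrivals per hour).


Little's law: L = λW → λ = L / W
= 8.03 / 0.65
= 12.35 per hour


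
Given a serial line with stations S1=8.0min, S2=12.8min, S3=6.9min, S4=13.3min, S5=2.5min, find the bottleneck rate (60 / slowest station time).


Bottleneck = longest station time
Station times: [8.0, 12.8, 6.9, 13.3, 2.5]
Max = 13.3 min
Rate = 60 / 13.3
= 4.51 units/hour (bottleneck: 13.3min)


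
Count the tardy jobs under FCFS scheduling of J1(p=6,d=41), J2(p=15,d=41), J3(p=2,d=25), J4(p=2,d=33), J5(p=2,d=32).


Completion vs due date:
  J1: C=6, d=41 → on time
  J2: C=21, d=41 → on time
  J3: C=23, d=25 → on time
  J4: C=25, d=33 → on time
  J5: C=27, d=32 → on time
Tardy jobs: none
Count = 0


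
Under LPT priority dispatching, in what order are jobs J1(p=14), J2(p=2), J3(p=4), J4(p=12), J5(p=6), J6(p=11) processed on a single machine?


LPT: sort by longest processing time first
  J1: p=14
  J4: p=12
  J6: p=11
  J5: p=6
  J3: p=4
  J2: p=2
Order: J1 → J4 → J6 → J5 → J3 → J2


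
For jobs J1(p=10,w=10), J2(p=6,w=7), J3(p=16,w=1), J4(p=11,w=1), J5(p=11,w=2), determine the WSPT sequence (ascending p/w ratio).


WSPT (Smith's rule): sort by p/w ascending
  J2: p/w = 6/7 = 0.857
  J1: p/w = 10/10 = 1.000
  J5: p/w = 11/2 = 5.500
  J4: p/w = 11/1 = 11.000
  J3: p/w = 16/1 = 16.000
Order: J2 → J1 → J5 → J4 → J3


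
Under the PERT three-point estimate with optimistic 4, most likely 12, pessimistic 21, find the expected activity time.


te = (o + 4m + p) / 6
= (4 + 4×12 + 21) / 6
= (4 + 48 + 21) / 6
= 73 / 6
= 12.17


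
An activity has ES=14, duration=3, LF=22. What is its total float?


EF = ES + duration = 14 + 3 = 17
LS = LF - duration = 22 - 3 = 19
Total Float = LF - EF = 22 - 17
(or LS - ES = 19 - 14)
= 5


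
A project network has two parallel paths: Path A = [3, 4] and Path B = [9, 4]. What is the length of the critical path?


Path A: 3 + 4 = 7
Path B: 9 + 4 = 13
Critical path = longest = max(7, 13)
= 13 (Path B)


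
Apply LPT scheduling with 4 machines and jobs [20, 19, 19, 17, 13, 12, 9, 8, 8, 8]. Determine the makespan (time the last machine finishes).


Jobs (LPT sorted): [20, 19, 19, 17, 13, 12, 9, 8, 8, 8]
Machines: 4
  J=20 → Machine 1 (load: 0+20=20)
  J=19 → Machine 2 (load: 0+19=19)
  J=19 → Machine 3 (load: 0+19=19)
  J=17 → Machine 4 (load: 0+17=17)
  J=13 → Machine 4 (load: 17+13=30)
  J=12 → Machine 2 (load: 19+12=31)
  J=9 → Machine 3 (load: 19+9=28)
  J=8 → Machine 1 (load: 20+8=28)
  J=8 → Machine 1 (load: 28+8=36)
  J=8 → Machine 3 (load: 28+8=36)
Machine loads: [36, 31, 36, 30]
Makespan = max = 36 time units


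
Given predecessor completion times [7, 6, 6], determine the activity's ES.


ES = max of all predecessor completion times
Predecessors: [7, 6, 6]
ES = max(7, 6, 6)
= 7


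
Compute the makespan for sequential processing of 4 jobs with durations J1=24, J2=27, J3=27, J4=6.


Sequential makespan: sum all processing times
= 24 + 27 + 27 + 6
= 84 time units


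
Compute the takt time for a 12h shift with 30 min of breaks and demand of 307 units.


Available = 12×60 - 30 = 690 min
Takt time = 690 / 307
= 2.25 min/unit


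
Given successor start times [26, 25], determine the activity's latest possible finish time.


LF = min of all successor start times
Successors start at: [26, 25]
LF = min(26, 25)
= 25


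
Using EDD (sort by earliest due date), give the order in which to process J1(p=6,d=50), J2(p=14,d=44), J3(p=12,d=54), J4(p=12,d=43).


EDD: sort by earliest due date
  J4: d=43, p=12
  J2: d=44, p=14
  J1: d=50, p=6
  J3: d=54, p=12
Order: J4 → J2 → J1 → J3


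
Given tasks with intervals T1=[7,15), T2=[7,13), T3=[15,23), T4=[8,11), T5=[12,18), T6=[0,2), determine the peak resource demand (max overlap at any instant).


Check each time point for overlaps:
  t=8: 3 tasks active (T1, T2, T4)
Max concurrent = 3


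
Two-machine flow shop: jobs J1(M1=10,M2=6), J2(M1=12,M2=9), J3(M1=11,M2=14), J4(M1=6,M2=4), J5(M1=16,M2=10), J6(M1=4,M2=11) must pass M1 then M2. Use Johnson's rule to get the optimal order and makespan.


Johnson's rule:
Group 1 (M1≤M2, sort by M1): ['J6', 'J3']
Group 2 (M1>M2, sort desc M2): ['J5', 'J2', 'J1', 'J4']
Sequence: J6 → J3 → J5 → J2 → J1 → J4
Makespan calculation:
  J6: M1 done=4, M2 done=15
  J3: M1 done=15, M2 done=29
  J5: M1 done=31, M2 done=41
  J2: M1 done=43, M2 done=52
  J1: M1 done=53, M2 done=59
  J4: M1 done=59, M2 done=63
= Sequence: J6 → J3 → J5 → J2 → J1 → J4, Makespan: 63


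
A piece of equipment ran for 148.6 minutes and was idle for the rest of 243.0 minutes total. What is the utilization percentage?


Utilization = busy / total × 100
= 148.6 / 243.0 × 100
= 61.2%


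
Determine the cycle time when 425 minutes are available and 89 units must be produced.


Cycle time = available time / demand
= 425 / 89
= 4.78 min/unit


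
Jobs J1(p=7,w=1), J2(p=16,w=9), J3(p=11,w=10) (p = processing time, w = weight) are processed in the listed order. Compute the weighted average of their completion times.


Completion times:
  J1: C=7, w×C=1×7=7
  J2: C=23, w×C=9×23=207
  J3: C=34, w×C=10×34=340
Sum w×C = 554
Sum w = 20
Weighted avg = 554/20
= 27.70


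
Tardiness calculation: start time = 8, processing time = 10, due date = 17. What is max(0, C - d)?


Completion = start + processing = 8 + 10 = 18
Tardiness = max(0, C - d) = max(0, 18 - 17)
= max(0, 1)
= 1


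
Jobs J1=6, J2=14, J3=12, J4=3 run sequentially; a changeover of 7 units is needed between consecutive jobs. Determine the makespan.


Makespan = Σ processing + (n-1) × setup
= (6 + 14 + 12 + 3) + (4-1)×7
= 35 + 21
= 56 time units


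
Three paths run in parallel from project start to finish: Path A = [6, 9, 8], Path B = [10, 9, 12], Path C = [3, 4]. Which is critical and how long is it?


Path A: 6 + 9 + 8 = 23
Path B: 10 + 9 + 12 = 31
Path C: 3 + 4 = 7
Critical path = longest = max(23, 31, 7)
= 31 (Path B)


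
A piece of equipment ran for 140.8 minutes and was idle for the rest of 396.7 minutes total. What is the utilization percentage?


Utilization = busy / total × 100
= 140.8 / 396.7 × 100
= 35.5%


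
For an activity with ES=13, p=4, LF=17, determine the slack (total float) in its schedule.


EF = ES + duration = 13 + 4 = 17
LS = LF - duration = 17 - 4 = 13
Total Float = LF - EF = 17 - 17
(or LS - ES = 13 - 13)
= 0


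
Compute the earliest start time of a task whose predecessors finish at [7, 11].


ES = max of all predecessor completion times
Predecessors: [7, 11]
ES = max(7, 11)
= 11


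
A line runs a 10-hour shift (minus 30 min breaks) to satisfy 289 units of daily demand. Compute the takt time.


Available = 10×60 - 30 = 570 min
Takt time = 570 / 289
= 1.97 min/unit


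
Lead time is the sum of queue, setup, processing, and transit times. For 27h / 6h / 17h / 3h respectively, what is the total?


Lead time = queue + setup + processing + transit
= 27 + 6 + 17 + 3
= 53 hours


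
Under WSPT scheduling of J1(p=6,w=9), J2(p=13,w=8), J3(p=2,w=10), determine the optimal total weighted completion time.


WSPT order (by p/w): J3 → J1 → J2
  J3: C=2, w·C=10×2=20
  J1: C=8, w·C=9×8=72
  J2: C=21, w·C=8×21=168
Σ w·C = 260
= 260


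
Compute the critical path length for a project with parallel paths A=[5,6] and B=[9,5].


Path A: 5 + 6 = 11
Path B: 9 + 5 = 14
Critical path = longest = max(11, 14)
= 14 (Path B)


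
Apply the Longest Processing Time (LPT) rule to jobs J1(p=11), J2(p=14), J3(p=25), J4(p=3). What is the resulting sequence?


LPT: sort by longest processing time first
  J3: p=25
  J2: p=14
  J1: p=11
  J4: p=3
Order: J3 → J2 → J1 → J4


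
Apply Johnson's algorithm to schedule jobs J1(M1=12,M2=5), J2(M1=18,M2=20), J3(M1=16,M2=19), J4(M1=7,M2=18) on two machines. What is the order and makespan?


Johnson's rule:
Group 1 (M1≤M2, sort by M1): ['J4', 'J3', 'J2']
Group 2 (M1>M2, sort desc M2): ['J1']
Sequence: J4 → J3 → J2 → J1
Makespan calculation:
  J4: M1 done=7, M2 done=25
  J3: M1 done=23, M2 done=44
  J2: M1 done=41, M2 done=64
  J1: M1 done=53, M2 done=69
= Sequence: J4 → J3 → J2 → J1, Makespan: 69


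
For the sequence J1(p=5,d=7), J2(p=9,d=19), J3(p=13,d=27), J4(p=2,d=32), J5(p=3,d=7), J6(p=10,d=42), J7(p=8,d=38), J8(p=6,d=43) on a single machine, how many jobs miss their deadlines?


Completion vs due date:
  J1: C=5, d=7 → on time
  J2: C=14, d=19 → on time
  J3: C=27, d=27 → on time
  J4: C=29, d=32 → on time
  J5: C=32, d=7 → TARDY
  J6: C=42, d=42 → on time
  J7: C=50, d=38 → TARDY
  J8: C=56, d=43 → TARDY
Tardy jobs: J5, J7, J8
Count = 3


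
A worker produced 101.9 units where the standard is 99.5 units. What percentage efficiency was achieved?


Efficiency = (actual / standard) × 100
= (101.9 / 99.5) × 100
= 102.4%


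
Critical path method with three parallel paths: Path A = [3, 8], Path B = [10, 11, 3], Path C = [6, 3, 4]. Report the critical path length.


Path A: 3 + 8 = 11
Path B: 10 + 11 + 3 = 24
Path C: 6 + 3 + 4 = 13
Critical path = longest = max(11, 24, 13)
= 24 (Path B)


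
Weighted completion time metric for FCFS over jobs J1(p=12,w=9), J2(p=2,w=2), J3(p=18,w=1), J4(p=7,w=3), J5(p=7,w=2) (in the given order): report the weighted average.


Completion times:
  J1: C=12, w×C=9×12=108
  J2: C=14, w×C=2×14=28
  J3: C=32, w×C=1×32=32
  J4: C=39, w×C=3×39=117
  J5: C=46, w×C=2×46=92
Sum w×C = 377
Sum w = 17
Weighted avg = 377/17
= 22.18


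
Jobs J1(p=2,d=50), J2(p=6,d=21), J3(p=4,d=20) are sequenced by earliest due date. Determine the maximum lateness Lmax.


EDD order: J3 → J2 → J1
Completion and lateness:
  J3: C=4, d=20, L=4-20=-16
  J2: C=10, d=21, L=10-21=-11
  J1: C=12, d=50, L=12-50=-38
Lmax = max(-16, -11, -38)
= -11


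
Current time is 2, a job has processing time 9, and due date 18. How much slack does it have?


Slack = due - current_time - processing
= 18 - 2 - 9
= 7


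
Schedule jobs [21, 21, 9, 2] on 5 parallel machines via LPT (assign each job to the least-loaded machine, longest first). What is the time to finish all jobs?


Jobs (LPT sorted): [21, 21, 9, 2]
Machines: 5
  J=21 → Machine 1 (load: 0+21=21)
  J=21 → Machine 2 (load: 0+21=21)
  J=9 → Machine 3 (load: 0+9=9)
  J=2 → Machine 4 (load: 0+2=2)
Machine loads: [21, 21, 9, 2, 0]
Makespan = max = 21 time units


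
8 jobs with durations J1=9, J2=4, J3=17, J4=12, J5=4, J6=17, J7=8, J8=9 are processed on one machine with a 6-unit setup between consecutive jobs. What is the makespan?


Makespan = Σ processing + (n-1) × setup
= (9 + 4 + 17 + 12 + 4 + 17 + 8 + 9) + (8-1)×6
= 80 + 42
= 122 time units


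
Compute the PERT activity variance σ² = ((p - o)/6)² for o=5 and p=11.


σ² = ((p - o) / 6)² = (p - o)² / 36
= (11 - 5)² / 36
= 6² / 36
= 36 / 36
= 1.0000


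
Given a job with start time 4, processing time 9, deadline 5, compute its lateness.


Completion = 4 + 9 = 13
Lateness = C - d = 13 - 5
= 8


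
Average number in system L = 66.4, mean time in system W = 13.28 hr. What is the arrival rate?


Little's law: L = λW → λ = L / W
= 66.4 / 13.28
= 5.00 per hour


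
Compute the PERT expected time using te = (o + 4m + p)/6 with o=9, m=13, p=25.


te = (o + 4m + p) / 6
= (9 + 4×13 + 25) / 6
= (9 + 52 + 25) / 6
= 86 / 6
= 14.33


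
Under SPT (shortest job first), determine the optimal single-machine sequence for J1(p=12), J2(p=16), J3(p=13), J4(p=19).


SPT: sort by shortest processing time
  J1: p=12
  J3: p=13
  J2: p=16
  J4: p=19
Order: J1 → J3 → J2 → J4


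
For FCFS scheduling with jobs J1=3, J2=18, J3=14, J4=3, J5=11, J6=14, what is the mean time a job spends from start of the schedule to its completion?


Completion times:
  J1: completes at 3
  J2: completes at 21
  J3: completes at 35
  J4: completes at 38
  J5: completes at 49
  J6: completes at 63
Sum = 209
Average = 209/6
= 34.83


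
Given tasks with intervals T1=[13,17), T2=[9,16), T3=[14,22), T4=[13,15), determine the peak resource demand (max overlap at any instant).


Check each time point for overlaps:
  t=14: 4 tasks active (T1, T2, T3, T4)
Max concurrent = 4


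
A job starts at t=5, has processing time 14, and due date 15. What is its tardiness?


Completion = start + processing = 5 + 14 = 19
Tardiness = max(0, C - d) = max(0, 19 - 15)
= max(0, 4)
= 4


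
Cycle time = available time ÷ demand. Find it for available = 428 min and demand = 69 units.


Cycle time = available time / demand
= 428 / 69
= 6.20 min/unit


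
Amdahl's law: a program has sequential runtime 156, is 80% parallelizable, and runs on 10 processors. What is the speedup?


Amdahl's law: T_p = T × ((1-p) + p/N)
= 156 × ((1-0.8) + 0.8/10)
= 156 × (0.20 + 0.0800)
= 156 × 0.2800
= 43.68
Speedup = 156/43.68
= 3.57×


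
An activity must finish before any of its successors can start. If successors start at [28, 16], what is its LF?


LF = min of all successor start times
Successors start at: [28, 16]
LF = min(28, 16)
= 16


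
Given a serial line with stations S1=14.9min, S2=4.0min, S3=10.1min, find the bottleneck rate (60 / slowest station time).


Bottleneck = longest station time
Station times: [14.9, 4.0, 10.1]
Max = 14.9 min
Rate = 60 / 14.9
= 4.03 units/hour (bottleneck: 14.9min)


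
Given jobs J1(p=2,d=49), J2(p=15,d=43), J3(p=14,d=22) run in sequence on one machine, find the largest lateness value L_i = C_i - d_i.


Lateness per job (L = C - d):
  J1: C=2, d=49, L=-47
  J2: C=17, d=43, L=-26
  J3: C=31, d=22, L=9
Lmax = max(-47, -26, 9)
= 9


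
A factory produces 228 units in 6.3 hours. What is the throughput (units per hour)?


Throughput = units / time
= 228 / 6.3
= 36.2 units/hour


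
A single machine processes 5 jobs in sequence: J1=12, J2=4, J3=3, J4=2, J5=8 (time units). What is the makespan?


Sequential makespan: sum all processing times
= 12 + 4 + 3 + 2 + 8
= 29 time units


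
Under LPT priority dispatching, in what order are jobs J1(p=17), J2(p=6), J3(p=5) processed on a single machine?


LPT: sort by longest processing time first
  J1: p=17
  J2: p=6
  J3: p=5
Order: J1 → J2 → J3


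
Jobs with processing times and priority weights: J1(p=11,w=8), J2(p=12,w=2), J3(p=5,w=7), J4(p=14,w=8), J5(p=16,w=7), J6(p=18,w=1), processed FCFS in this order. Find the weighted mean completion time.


Completion times:
  J1: C=11, w×C=8×11=88
  J2: C=23, w×C=2×23=46
  J3: C=28, w×C=7×28=196
  J4: C=42, w×C=8×42=336
  J5: C=58, w×C=7×58=406
  J6: C=76, w×C=1×76=76
Sum w×C = 1148
Sum w = 33
Weighted avg = 1148/33
= 34.79


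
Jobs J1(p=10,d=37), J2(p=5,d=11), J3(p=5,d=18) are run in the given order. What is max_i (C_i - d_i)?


Lateness per job (L = C - d):
  J1: C=10, d=37, L=-27
  J2: C=15, d=11, L=4
  J3: C=20, d=18, L=2
Lmax = max(-27, 4, 2)
= 4


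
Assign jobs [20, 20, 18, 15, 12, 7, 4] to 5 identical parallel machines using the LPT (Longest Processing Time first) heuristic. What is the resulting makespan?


Jobs (LPT sorted): [20, 20, 18, 15, 12, 7, 4]
Machines: 5
  J=20 → Machine 1 (load: 0+20=20)
  J=20 → Machine 2 (load: 0+20=20)
  J=18 → Machine 3 (load: 0+18=18)
  J=15 → Machine 4 (load: 0+15=15)
  J=12 → Machine 5 (load: 0+12=12)
  J=7 → Machine 5 (load: 12+7=19)
  J=4 → Machine 4 (load: 15+4=19)
Machine loads: [20, 20, 18, 19, 19]
Makespan = max = 20 time units


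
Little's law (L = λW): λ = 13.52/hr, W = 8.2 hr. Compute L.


Little's law: L = λ × W
= 13.52 × 8.2
= 110.86


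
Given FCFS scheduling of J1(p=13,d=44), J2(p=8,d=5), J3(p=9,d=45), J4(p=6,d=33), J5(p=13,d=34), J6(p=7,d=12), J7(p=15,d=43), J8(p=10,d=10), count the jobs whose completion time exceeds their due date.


Completion vs due date:
  J1: C=13, d=44 → on time
  J2: C=21, d=5 → TARDY
  J3: C=30, d=45 → on time
  J4: C=36, d=33 → TARDY
  J5: C=49, d=34 → TARDY
  J6: C=56, d=12 → TARDY
  J7: C=71, d=43 → TARDY
  J8: C=81, d=10 → TARDY
Tardy jobs: J2, J4, J5, J6, J7, J8
Count = 6


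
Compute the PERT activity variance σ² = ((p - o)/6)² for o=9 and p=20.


σ² = ((p - o) / 6)² = (p - o)² / 36
= (20 - 9)² / 36
= 11² / 36
= 121 / 36
= 3.3611


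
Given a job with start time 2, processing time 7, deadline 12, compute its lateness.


Completion = 2 + 7 = 9
Lateness = C - d = 9 - 12
= -3


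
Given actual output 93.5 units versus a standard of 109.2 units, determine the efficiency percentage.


Efficiency = (actual / standard) × 100
= (93.5 / 109.2) × 100
= 85.6%


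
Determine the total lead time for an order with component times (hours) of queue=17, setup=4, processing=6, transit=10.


Lead time = queue + setup + processing + transit
= 17 + 4 + 6 + 10
= 37 hours


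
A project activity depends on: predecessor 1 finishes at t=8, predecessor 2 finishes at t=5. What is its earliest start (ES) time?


ES = max of all predecessor completion times
Predecessors: [8, 5]
ES = max(8, 5)
= 8


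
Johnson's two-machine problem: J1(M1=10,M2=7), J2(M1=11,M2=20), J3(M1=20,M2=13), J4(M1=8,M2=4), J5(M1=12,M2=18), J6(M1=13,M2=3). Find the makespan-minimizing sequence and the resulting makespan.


Johnson's rule:
Group 1 (M1≤M2, sort by M1): ['J2', 'J5']
Group 2 (M1>M2, sort desc M2): ['J3', 'J1', 'J4', 'J6']
Sequence: J2 → J5 → J3 → J1 → J4 → J6
Makespan calculation:
  J2: M1 done=11, M2 done=31
  J5: M1 done=23, M2 done=49
  J3: M1 done=43, M2 done=62
  J1: M1 done=53, M2 done=69
  J4: M1 done=61, M2 done=73
  J6: M1 done=74, M2 done=77
= Sequence: J2 → J5 → J3 → J1 → J4 → J6, Makespan: 77


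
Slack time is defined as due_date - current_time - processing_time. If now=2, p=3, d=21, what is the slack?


Slack = due - current_time - processing
= 21 - 2 - 3
= 16


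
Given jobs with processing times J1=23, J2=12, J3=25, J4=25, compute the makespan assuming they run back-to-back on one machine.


Sequential makespan: sum all processing times
= 23 + 12 + 25 + 25
= 85 time units


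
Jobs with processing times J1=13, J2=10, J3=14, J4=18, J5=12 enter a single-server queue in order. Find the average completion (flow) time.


Completion times:
  J1: completes at 13
  J2: completes at 23
  J3: completes at 37
  J4: completes at 55
  J5: completes at 67
Sum = 195
Average = 195/5
= 39.00


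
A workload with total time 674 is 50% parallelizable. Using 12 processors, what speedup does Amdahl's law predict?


Amdahl's law: T_p = T × ((1-p) + p/N)
= 674 × ((1-0.5) + 0.5/12)
= 674 × (0.50 + 0.0417)
= 674 × 0.5417
= 365.08
Speedup = 674/365.08
= 1.85×


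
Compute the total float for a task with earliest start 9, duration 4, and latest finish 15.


EF = ES + duration = 9 + 4 = 13
LS = LF - duration = 15 - 4 = 11
Total Float = LF - EF = 15 - 13
(or LS - ES = 11 - 9)
= 2


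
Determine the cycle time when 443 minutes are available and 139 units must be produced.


Cycle time = available time / demand
= 443 / 139
= 3.19 min/unit


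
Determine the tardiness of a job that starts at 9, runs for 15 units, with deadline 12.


Completion = start + processing = 9 + 15 = 24
Tardiness = max(0, C - d) = max(0, 24 - 12)
= max(0, 12)
= 12


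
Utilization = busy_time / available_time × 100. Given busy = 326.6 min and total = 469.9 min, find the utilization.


Utilization = busy / total × 100
= 326.6 / 469.9 × 100
= 69.5%


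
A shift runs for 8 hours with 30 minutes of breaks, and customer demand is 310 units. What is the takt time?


Available = 8×60 - 30 = 450 min
Takt time = 450 / 310
= 1.45 min/unit


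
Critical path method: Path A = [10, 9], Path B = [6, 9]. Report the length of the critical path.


Path A: 10 + 9 = 19
Path B: 6 + 9 = 15
Critical path = longest = max(19, 15)
= 19 (Path A)


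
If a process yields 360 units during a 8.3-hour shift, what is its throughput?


Throughput = units / time
= 360 / 8.3
= 43.4 units/hour


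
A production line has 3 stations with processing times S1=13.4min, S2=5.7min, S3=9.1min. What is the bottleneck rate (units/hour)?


Bottleneck = longest station time
Station times: [13.4, 5.7, 9.1]
Max = 13.4 min
Rate = 60 / 13.4
= 4.48 units/hour (bottleneck: 13.4min)


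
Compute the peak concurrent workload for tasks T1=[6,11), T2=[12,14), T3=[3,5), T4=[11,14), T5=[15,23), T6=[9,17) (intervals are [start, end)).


Check each time point for overlaps:
  t=12: 3 tasks active (T2, T4, T6)
Max concurrent = 3


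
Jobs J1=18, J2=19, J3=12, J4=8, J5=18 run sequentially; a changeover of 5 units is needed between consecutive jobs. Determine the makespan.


Makespan = Σ processing + (n-1) × setup
= (18 + 19 + 12 + 8 + 18) + (5-1)×5
= 75 + 20
= 95 time units


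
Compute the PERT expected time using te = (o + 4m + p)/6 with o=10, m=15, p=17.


te = (o + 4m + p) / 6
= (10 + 4×15 + 17) / 6
= (10 + 60 + 17) / 6
= 87 / 6
= 14.50


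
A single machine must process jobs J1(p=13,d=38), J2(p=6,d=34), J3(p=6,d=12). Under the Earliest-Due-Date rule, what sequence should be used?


EDD: sort by earliest due date
  J3: d=12, p=6
  J2: d=34, p=6
  J1: d=38, p=13
Order: J3 → J2 → J1
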